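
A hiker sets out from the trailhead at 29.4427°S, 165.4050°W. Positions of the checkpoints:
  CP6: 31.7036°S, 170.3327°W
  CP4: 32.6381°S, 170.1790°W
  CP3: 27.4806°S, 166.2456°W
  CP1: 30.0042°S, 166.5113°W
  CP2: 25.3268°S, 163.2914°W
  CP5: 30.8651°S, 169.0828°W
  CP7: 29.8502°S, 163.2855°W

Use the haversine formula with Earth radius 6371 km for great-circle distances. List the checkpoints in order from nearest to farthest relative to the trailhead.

Distance from the trailhead at 29.4427°S, 165.4050°W to each:
CP1 30.0042°S, 166.5113°W: 123.7 km
CP7 29.8502°S, 163.2855°W: 209.8 km
CP3 27.4806°S, 166.2456°W: 233.1 km
CP5 30.8651°S, 169.0828°W: 387.3 km
CP2 25.3268°S, 163.2914°W: 503.0 km
CP6 31.7036°S, 170.3327°W: 534.5 km
CP4 32.6381°S, 170.1790°W: 577.0 km

CP1, CP7, CP3, CP5, CP2, CP6, CP4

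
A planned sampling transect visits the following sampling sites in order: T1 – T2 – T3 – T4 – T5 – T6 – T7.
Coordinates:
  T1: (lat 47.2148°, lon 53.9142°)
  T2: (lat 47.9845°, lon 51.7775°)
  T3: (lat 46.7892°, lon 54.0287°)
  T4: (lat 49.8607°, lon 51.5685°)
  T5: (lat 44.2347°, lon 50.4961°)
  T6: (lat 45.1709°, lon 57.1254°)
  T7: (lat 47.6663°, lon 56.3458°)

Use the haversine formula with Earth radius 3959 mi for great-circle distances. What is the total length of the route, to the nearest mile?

1387 mi

Leg distances:
T1→T2: 112.9 mi  (cumulative 112.9 mi)
T2→T3: 133.8 mi  (cumulative 246.7 mi)
T3→T4: 240.4 mi  (cumulative 487.1 mi)
T4→T5: 392.0 mi  (cumulative 879.1 mi)
T5→T6: 331.8 mi  (cumulative 1211.0 mi)
T6→T7: 176.4 mi  (cumulative 1387.3 mi)
Total route length ≈ 1387 mi.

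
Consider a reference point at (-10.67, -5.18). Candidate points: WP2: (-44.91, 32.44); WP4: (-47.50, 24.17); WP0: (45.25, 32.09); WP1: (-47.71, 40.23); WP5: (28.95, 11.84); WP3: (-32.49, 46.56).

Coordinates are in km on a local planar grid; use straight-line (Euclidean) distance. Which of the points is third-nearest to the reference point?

Distances from the reference point ((-10.67, -5.18)):
WP5: 43.1 km
WP4: 47.1 km
WP2: 50.9 km
WP3: 56.2 km
WP1: 58.6 km
WP0: 67.2 km
The third-nearest is WP2 at 50.9 km.

WP2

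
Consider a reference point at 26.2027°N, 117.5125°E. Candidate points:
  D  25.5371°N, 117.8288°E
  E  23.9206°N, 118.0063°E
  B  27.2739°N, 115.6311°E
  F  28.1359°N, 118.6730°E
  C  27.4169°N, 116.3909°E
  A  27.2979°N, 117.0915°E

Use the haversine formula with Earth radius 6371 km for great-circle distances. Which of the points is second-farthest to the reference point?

F

Distance to each, sorted:
E: 258.6 km
F: 243.7 km
B: 221.6 km
C: 175.0 km
A: 128.8 km
D: 80.5 km
The second-farthest is F at 243.7 km.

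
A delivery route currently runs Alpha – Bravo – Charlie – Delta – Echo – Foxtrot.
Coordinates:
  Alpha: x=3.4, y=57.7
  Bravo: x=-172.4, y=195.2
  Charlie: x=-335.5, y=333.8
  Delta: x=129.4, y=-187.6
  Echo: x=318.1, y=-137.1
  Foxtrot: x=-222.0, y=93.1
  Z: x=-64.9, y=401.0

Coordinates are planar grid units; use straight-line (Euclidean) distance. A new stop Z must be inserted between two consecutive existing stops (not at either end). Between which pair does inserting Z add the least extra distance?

between Charlie and Delta

Added distance for inserting Z between each consecutive pair:
Alpha–Bravo: 359.0
Bravo–Charlie: 297.0
Charlie–Delta: 200.1
Delta–Echo: 1085.0
Echo–Foxtrot: 419.0
Smallest added distance is 200.1, inserting between Charlie and Delta.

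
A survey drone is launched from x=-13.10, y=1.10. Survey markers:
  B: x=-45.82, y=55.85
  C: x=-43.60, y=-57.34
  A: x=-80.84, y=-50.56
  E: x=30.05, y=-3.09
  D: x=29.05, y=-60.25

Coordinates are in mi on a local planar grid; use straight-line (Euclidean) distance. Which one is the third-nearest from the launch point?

C

Distances from the launch point (x=-13.10, y=1.10):
E: 43.4 mi
B: 63.8 mi
C: 65.9 mi
D: 74.4 mi
A: 85.2 mi
The third-nearest is C at 65.9 mi.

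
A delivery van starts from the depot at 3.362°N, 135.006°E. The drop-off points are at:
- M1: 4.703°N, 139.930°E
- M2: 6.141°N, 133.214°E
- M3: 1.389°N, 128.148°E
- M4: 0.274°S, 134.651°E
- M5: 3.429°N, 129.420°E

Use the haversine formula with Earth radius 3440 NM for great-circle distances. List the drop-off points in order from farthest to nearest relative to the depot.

M3, M5, M1, M4, M2

Distance from the depot at 3.362°N, 135.006°E to each:
M3 1.389°N, 128.148°E: 428.1 NM
M5 3.429°N, 129.420°E: 334.8 NM
M1 4.703°N, 139.930°E: 305.7 NM
M4 0.274°S, 134.651°E: 219.3 NM
M2 6.141°N, 133.214°E: 198.3 NM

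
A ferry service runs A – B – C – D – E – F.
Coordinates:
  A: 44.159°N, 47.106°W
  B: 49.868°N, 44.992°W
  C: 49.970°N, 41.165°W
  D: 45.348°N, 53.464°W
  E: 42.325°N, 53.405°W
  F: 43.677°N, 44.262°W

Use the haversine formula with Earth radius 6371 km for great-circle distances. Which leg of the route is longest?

Leg distances:
A→B: 654.7 km
B→C: 274.2 km
C→D: 1053.0 km
D→E: 336.2 km
E→F: 758.1 km
The longest leg is C–D at 1053.0 km.

C–D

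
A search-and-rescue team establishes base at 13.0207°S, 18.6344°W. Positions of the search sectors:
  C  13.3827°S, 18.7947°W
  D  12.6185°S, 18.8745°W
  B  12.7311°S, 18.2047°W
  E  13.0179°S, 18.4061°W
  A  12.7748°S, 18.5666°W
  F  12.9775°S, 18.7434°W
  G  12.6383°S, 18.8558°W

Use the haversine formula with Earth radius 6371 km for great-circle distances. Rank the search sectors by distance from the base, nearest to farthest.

F, E, A, C, G, D, B

Distance from the base at 13.0207°S, 18.6344°W to each:
F 12.9775°S, 18.7434°W: 12.7 km
E 13.0179°S, 18.4061°W: 24.7 km
A 12.7748°S, 18.5666°W: 28.3 km
C 13.3827°S, 18.7947°W: 43.8 km
G 12.6383°S, 18.8558°W: 48.8 km
D 12.6185°S, 18.8745°W: 51.7 km
B 12.7311°S, 18.2047°W: 56.6 km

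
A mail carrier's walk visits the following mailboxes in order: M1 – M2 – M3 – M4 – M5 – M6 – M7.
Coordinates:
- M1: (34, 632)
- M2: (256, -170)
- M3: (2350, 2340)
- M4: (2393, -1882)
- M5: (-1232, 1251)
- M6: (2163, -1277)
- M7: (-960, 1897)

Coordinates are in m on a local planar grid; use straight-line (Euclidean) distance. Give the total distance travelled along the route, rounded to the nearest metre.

21800 m

Leg distances:
M1→M2: 832.2 m  (cumulative 832.2 m)
M2→M3: 3268.8 m  (cumulative 4100.9 m)
M3→M4: 4222.2 m  (cumulative 8323.2 m)
M4→M5: 4791.3 m  (cumulative 13114.4 m)
M5→M6: 4232.8 m  (cumulative 17347.3 m)
M6→M7: 4452.8 m  (cumulative 21800.1 m)
Total route length ≈ 21800 m.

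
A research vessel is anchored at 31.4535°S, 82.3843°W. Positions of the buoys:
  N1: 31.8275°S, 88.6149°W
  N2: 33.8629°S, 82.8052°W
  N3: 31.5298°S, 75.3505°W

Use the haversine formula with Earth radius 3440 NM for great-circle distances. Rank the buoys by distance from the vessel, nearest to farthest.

N2, N1, N3

Distance from the vessel at 31.4535°S, 82.3843°W to each:
N2 33.8629°S, 82.8052°W: 146.2 NM
N1 31.8275°S, 88.6149°W: 319.2 NM
N3 31.5298°S, 75.3505°W: 360.1 NM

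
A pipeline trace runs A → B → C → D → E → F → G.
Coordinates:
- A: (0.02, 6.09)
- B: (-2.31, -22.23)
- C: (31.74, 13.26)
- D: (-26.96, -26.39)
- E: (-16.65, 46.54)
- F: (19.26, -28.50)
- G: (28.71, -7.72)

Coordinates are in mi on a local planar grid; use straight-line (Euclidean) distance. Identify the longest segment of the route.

Leg distances:
A→B: 28.4 mi
B→C: 49.2 mi
C→D: 70.8 mi
D→E: 73.7 mi
E→F: 83.2 mi
F→G: 22.8 mi
The longest leg is E–F at 83.2 mi.

E–F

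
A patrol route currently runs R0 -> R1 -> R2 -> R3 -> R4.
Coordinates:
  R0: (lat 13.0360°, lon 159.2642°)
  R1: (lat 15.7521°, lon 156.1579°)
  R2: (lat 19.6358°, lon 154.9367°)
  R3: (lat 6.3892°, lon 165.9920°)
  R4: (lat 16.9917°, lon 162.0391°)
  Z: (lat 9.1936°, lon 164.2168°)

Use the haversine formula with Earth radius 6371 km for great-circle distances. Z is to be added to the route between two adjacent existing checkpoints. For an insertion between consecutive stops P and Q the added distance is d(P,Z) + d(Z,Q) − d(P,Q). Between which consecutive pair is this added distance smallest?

Added distance for inserting Z between each consecutive pair:
R0–R1: 1376.7 km
R1–R2: 2218.7 km
R2–R3: 2.5 km
R3–R4: 11.8 km
Smallest added distance is 2.5 km, inserting between R2 and R3.

between R2 and R3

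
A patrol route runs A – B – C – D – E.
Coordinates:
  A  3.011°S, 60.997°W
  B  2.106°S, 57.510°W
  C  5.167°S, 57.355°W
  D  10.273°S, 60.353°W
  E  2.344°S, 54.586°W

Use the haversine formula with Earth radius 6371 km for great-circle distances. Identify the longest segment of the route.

Leg distances:
A→B: 400.2 km
B→C: 340.8 km
C→D: 656.8 km
D→E: 1087.6 km
The longest leg is D–E at 1087.6 km.

D–E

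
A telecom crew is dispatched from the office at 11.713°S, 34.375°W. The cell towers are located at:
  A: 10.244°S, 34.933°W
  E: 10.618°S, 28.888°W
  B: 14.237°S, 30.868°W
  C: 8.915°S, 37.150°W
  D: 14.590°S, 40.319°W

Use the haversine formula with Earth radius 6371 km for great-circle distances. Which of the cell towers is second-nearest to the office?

C

Distance to each, sorted:
A: 174.3 km
C: 434.7 km
B: 472.4 km
E: 610.8 km
D: 718.6 km
The second-nearest is C at 434.7 km.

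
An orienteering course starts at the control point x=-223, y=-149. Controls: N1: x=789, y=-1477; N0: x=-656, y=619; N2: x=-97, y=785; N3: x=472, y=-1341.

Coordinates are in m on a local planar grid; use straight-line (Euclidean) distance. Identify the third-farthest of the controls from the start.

Distance to each, sorted:
N1: 1669.6 m
N3: 1379.8 m
N2: 942.5 m
N0: 881.7 m
The third-farthest is N2 at 942.5 m.

N2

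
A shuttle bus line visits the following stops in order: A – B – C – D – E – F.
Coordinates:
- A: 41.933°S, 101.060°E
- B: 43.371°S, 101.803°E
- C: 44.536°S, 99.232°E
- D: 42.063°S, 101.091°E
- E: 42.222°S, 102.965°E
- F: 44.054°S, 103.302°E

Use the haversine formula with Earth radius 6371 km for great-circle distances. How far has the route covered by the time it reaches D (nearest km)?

Leg distances:
A→B: 171.1 km  (cumulative 171.1 km)
B→C: 243.2 km  (cumulative 414.2 km)
C→D: 313.4 km  (cumulative 727.6 km)
Cumulative distance at D ≈ 728 km.

728 km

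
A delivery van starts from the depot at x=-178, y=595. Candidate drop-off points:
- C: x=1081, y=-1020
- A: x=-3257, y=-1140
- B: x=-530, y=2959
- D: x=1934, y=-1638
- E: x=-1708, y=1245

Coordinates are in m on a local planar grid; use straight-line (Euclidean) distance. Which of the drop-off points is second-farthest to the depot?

D

Distances from the depot (x=-178, y=595):
A: 3534.2 m
D: 3073.6 m
B: 2390.1 m
C: 2047.8 m
E: 1662.3 m
The second-farthest is D at 3073.6 m.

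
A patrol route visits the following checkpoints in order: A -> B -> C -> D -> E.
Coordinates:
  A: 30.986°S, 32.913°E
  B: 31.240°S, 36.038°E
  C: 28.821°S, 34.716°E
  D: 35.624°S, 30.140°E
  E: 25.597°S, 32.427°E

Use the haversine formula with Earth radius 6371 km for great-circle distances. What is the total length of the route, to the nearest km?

2603 km

Leg distances:
A→B: 298.8 km  (cumulative 298.8 km)
B→C: 297.6 km  (cumulative 596.4 km)
C→D: 870.1 km  (cumulative 1466.5 km)
D→E: 1136.1 km  (cumulative 2602.6 km)
Total route length ≈ 2603 km.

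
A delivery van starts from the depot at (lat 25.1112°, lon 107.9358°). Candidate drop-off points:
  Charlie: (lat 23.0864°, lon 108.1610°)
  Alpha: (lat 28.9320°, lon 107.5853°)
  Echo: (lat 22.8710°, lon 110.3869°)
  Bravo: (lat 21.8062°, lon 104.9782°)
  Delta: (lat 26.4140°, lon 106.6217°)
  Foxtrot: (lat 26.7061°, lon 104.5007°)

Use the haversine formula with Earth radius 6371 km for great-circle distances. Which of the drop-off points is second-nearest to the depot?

Distance to each, sorted:
Delta: 195.7 km
Charlie: 226.3 km
Echo: 352.2 km
Foxtrot: 386.6 km
Alpha: 426.3 km
Bravo: 475.4 km
The second-nearest is Charlie at 226.3 km.

Charlie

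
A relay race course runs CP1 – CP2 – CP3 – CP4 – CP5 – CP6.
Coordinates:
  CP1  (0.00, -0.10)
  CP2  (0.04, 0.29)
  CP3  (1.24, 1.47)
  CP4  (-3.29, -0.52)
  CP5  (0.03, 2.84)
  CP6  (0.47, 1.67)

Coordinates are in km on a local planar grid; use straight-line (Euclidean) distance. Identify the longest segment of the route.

CP3–CP4

Leg distances:
CP1→CP2: 0.4 km
CP2→CP3: 1.7 km
CP3→CP4: 4.9 km
CP4→CP5: 4.7 km
CP5→CP6: 1.2 km
The longest leg is CP3–CP4 at 4.9 km.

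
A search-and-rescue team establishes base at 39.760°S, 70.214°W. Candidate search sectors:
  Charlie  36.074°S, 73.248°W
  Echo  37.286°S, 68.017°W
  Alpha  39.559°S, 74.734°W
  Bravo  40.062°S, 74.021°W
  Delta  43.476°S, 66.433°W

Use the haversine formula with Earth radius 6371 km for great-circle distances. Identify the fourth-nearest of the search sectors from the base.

Charlie

Distances from the base (39.760°S, 70.214°W):
Bravo: 326.4 km
Echo: 334.9 km
Alpha: 387.5 km
Charlie: 488.6 km
Delta: 519.0 km
The fourth-nearest is Charlie at 488.6 km.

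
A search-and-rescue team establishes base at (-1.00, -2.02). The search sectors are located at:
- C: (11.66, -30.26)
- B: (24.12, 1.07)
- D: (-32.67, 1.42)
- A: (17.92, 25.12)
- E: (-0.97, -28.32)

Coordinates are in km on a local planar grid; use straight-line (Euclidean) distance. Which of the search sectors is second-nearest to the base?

Distances from the base ((-1.00, -2.02)):
B: 25.3 km
E: 26.3 km
C: 30.9 km
D: 31.9 km
A: 33.1 km
The second-nearest is E at 26.3 km.

E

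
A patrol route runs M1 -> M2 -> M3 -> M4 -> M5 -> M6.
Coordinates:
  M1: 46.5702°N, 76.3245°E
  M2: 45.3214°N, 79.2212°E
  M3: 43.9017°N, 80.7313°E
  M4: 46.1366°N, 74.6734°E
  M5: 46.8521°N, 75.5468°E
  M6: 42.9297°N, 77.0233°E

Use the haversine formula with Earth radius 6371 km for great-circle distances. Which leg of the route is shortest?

M4–M5

Leg distances:
M1→M2: 263.5 km
M2→M3: 198.0 km
M3→M4: 536.9 km
M4→M5: 103.9 km
M5→M6: 451.4 km
The shortest leg is M4–M5 at 103.9 km.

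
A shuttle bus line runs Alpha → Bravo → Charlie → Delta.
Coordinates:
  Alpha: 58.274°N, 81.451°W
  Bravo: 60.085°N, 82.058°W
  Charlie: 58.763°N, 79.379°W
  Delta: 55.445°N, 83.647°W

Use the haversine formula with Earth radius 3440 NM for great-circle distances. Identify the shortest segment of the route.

Alpha–Bravo

Leg distances:
Alpha→Bravo: 110.3 NM
Bravo→Charlie: 114.0 NM
Charlie→Delta: 242.9 NM
The shortest leg is Alpha–Bravo at 110.3 NM.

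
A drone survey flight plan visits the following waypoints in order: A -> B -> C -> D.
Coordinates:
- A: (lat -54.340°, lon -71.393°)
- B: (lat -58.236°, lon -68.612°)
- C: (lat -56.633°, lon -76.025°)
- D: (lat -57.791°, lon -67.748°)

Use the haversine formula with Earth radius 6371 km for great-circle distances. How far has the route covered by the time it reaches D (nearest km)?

Leg distances:
A→B: 465.9 km  (cumulative 465.9 km)
B→C: 477.8 km  (cumulative 943.7 km)
C→D: 514.4 km  (cumulative 1458.1 km)
Cumulative distance at D ≈ 1458 km.

1458 km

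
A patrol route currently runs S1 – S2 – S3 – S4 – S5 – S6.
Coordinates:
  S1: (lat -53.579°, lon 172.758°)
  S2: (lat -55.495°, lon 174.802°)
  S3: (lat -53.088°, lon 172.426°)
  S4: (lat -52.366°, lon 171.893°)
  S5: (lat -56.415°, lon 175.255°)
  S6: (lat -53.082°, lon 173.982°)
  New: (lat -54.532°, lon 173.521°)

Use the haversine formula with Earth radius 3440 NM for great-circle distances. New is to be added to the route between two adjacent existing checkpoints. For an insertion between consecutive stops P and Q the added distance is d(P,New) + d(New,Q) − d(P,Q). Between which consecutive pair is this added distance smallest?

Added distance for inserting New between each consecutive pair:
S1–S2: 0.7 NM
S2–S3: 0.9 NM
S3–S4: 190.0 NM
S4–S5: 0.0 NM
S5–S6: 11.2 NM
Smallest added distance is 0.0 NM, inserting between S4 and S5.

between S4 and S5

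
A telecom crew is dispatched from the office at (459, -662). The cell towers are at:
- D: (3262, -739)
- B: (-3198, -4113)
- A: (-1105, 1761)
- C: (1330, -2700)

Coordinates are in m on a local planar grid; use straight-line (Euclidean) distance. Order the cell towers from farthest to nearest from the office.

Distance from the office at (459, -662) to each:
B (-3198, -4113): 5028.2 m
A (-1105, 1761): 2883.9 m
D (3262, -739): 2804.1 m
C (1330, -2700): 2216.3 m

B, A, D, C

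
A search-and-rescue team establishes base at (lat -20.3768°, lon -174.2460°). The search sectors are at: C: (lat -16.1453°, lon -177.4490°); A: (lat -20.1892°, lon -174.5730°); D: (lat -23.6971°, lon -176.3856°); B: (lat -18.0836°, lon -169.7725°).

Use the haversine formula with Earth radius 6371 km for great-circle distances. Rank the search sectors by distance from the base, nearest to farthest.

A, D, B, C

Computing each great-circle distance from (lat -20.3768°, lon -174.2460°):
A (lat -20.1892°, lon -174.5730°): 40.0 km
D (lat -23.6971°, lon -176.3856°): 430.0 km
B (lat -18.0836°, lon -169.7725°): 534.4 km
C (lat -16.1453°, lon -177.4490°): 579.4 km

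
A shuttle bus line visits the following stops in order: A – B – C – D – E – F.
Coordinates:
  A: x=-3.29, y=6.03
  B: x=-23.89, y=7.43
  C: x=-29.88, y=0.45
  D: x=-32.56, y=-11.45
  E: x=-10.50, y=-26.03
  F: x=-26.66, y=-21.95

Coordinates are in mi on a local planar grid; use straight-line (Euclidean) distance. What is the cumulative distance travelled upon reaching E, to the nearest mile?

Leg distances:
A→B: 20.6 mi  (cumulative 20.6 mi)
B→C: 9.2 mi  (cumulative 29.8 mi)
C→D: 12.2 mi  (cumulative 42.0 mi)
D→E: 26.4 mi  (cumulative 68.5 mi)
Cumulative distance at E ≈ 68 mi.

68 mi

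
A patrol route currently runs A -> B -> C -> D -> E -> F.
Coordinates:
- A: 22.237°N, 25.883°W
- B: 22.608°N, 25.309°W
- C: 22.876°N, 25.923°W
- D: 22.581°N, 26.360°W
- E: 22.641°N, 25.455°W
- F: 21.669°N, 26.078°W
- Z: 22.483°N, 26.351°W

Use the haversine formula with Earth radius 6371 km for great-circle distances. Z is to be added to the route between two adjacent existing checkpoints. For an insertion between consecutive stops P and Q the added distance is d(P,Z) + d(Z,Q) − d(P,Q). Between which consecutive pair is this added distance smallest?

Added distance for inserting Z between each consecutive pair:
A–B: 91.3 km
B–C: 100.2 km
C–D: 17.3 km
D–E: 11.5 km
E–F: 62.8 km
Smallest added distance is 11.5 km, inserting between D and E.

between D and E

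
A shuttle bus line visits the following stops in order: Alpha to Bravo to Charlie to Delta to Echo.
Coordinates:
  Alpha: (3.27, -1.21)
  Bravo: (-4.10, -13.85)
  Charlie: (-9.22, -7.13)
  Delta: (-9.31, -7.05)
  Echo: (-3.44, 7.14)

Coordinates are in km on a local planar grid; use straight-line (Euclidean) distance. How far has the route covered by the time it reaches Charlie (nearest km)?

Leg distances:
Alpha→Bravo: 14.6 km  (cumulative 14.6 km)
Bravo→Charlie: 8.4 km  (cumulative 23.1 km)
Cumulative distance at Charlie ≈ 23 km.

23 km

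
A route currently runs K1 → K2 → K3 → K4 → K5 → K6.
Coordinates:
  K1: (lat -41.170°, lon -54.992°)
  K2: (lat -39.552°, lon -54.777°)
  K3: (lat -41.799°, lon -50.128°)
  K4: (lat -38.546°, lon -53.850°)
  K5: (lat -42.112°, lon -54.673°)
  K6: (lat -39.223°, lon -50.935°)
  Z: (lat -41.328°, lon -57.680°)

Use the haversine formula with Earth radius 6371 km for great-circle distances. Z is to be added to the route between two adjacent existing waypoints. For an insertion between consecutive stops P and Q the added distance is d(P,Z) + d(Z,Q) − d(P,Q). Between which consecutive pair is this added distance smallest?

between K4 and K5

Added distance for inserting Z between each consecutive pair:
K1–K2: 359.7 km
K2–K3: 480.7 km
K3–K4: 599.6 km
K4–K5: 311.4 km
K5–K6: 432.3 km
Smallest added distance is 311.4 km, inserting between K4 and K5.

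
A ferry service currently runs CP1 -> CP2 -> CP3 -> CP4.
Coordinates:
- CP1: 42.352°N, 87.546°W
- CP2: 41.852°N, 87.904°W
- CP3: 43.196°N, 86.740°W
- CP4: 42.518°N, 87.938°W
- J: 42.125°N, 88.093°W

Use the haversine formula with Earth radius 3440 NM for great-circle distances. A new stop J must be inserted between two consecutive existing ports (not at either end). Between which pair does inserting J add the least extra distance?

Added distance for inserting J between each consecutive pair:
CP1–CP2: 12.3 NM
CP2–CP3: 10.5 NM
CP3–CP4: 45.7 NM
Smallest added distance is 10.5 NM, inserting between CP2 and CP3.

between CP2 and CP3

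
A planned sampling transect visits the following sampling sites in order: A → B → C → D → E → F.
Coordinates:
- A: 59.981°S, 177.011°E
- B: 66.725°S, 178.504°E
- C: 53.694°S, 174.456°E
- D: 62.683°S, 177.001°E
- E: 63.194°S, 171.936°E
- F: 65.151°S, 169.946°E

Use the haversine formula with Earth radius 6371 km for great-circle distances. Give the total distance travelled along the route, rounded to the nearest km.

Leg distances:
A→B: 753.5 km  (cumulative 753.5 km)
B→C: 1465.4 km  (cumulative 2218.9 km)
C→D: 1010.4 km  (cumulative 3229.3 km)
D→E: 262.4 km  (cumulative 3491.7 km)
E→F: 238.0 km  (cumulative 3729.7 km)
Total route length ≈ 3730 km.

3730 km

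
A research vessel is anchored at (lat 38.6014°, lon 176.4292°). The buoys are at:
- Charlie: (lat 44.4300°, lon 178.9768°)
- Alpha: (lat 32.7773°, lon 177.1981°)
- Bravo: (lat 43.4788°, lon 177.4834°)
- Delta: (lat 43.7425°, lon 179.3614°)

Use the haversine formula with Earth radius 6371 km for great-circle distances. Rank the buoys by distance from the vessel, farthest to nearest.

Computing each great-circle distance from (lat 38.6014°, lon 176.4292°):
Charlie (lat 44.4300°, lon 178.9768°): 681.8 km
Alpha (lat 32.7773°, lon 177.1981°): 651.3 km
Delta (lat 43.7425°, lon 179.3614°): 622.0 km
Bravo (lat 43.4788°, lon 177.4834°): 549.5 km

Charlie, Alpha, Delta, Bravo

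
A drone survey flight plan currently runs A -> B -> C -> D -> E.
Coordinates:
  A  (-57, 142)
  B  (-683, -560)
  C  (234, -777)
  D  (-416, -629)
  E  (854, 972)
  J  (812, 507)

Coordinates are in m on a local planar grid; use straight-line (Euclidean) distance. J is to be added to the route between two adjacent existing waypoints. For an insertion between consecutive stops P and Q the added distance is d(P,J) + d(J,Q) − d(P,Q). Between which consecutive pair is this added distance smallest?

between D and E

Added distance for inserting J between each consecutive pair:
A–B: 1838.7 m
B–C: 2302.5 m
C–D: 2414.3 m
D–E: 96.2 m
Smallest added distance is 96.2 m, inserting between D and E.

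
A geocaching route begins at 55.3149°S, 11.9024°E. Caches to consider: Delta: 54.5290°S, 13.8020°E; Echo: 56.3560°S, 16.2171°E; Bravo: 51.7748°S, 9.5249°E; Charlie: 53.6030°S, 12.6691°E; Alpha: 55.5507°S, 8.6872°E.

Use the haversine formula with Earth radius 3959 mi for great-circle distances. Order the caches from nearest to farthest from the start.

Delta, Charlie, Alpha, Echo, Bravo

Distances from the start:
Delta 54.5290°S, 13.8020°E: 92.9 mi
Charlie 53.6030°S, 12.6691°E: 122.2 mi
Alpha 55.5507°S, 8.6872°E: 127.1 mi
Echo 56.3560°S, 16.2171°E: 182.2 mi
Bravo 51.7748°S, 9.5249°E: 263.3 mi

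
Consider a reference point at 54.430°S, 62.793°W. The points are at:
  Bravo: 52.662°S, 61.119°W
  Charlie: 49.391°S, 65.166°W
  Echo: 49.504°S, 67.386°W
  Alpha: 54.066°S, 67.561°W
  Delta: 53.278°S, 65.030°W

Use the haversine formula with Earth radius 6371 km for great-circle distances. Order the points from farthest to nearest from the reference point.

Echo, Charlie, Alpha, Bravo, Delta

Distances from the reference point:
Echo 49.504°S, 67.386°W: 631.4 km
Charlie 49.391°S, 65.166°W: 583.4 km
Alpha 54.066°S, 67.561°W: 312.3 km
Bravo 52.662°S, 61.119°W: 225.6 km
Delta 53.278°S, 65.030°W: 194.8 km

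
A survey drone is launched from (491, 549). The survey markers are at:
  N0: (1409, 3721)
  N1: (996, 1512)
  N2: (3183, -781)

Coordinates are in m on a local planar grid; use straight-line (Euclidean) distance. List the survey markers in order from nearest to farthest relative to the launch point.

N1, N2, N0

Distances from the launch point:
N1 (996, 1512): 1087.4 m
N2 (3183, -781): 3002.6 m
N0 (1409, 3721): 3302.2 m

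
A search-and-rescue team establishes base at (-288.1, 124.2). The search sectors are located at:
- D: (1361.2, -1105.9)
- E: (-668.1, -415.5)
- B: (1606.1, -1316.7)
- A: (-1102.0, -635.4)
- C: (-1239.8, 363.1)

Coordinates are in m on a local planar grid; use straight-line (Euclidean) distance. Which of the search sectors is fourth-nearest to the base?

D

Distance to each, sorted:
E: 660.1 m
C: 981.2 m
A: 1113.3 m
D: 2057.5 m
B: 2380.0 m
The fourth-nearest is D at 2057.5 m.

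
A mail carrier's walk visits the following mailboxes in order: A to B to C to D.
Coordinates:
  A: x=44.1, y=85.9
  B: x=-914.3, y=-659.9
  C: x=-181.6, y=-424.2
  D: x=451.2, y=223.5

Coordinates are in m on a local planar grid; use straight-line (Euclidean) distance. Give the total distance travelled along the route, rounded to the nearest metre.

Leg distances:
A→B: 1214.4 m  (cumulative 1214.4 m)
B→C: 769.7 m  (cumulative 1984.1 m)
C→D: 905.5 m  (cumulative 2889.6 m)
Total route length ≈ 2890 m.

2890 m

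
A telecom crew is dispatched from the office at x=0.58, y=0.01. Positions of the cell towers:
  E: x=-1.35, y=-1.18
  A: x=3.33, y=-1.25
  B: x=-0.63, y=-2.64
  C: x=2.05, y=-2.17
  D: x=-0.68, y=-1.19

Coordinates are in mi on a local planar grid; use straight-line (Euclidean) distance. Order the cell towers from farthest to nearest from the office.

Distance from the office at x=0.58, y=0.01 to each:
A x=3.33, y=-1.25: 3.0 mi
B x=-0.63, y=-2.64: 2.9 mi
C x=2.05, y=-2.17: 2.6 mi
E x=-1.35, y=-1.18: 2.3 mi
D x=-0.68, y=-1.19: 1.7 mi

A, B, C, E, D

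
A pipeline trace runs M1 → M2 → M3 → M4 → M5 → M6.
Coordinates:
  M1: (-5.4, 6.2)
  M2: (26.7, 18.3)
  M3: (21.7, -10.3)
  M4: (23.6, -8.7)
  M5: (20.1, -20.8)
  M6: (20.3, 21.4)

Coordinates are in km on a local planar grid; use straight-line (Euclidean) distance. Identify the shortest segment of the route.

Leg distances:
M1→M2: 34.3 km
M2→M3: 29.0 km
M3→M4: 2.5 km
M4→M5: 12.6 km
M5→M6: 42.2 km
The shortest leg is M3–M4 at 2.5 km.

M3–M4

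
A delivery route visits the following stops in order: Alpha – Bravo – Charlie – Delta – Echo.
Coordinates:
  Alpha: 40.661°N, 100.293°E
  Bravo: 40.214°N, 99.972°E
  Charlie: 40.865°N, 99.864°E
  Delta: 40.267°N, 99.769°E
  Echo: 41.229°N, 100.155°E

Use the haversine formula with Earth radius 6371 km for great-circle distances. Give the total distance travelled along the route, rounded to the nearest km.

308 km

Leg distances:
Alpha→Bravo: 56.6 km  (cumulative 56.6 km)
Bravo→Charlie: 73.0 km  (cumulative 129.6 km)
Charlie→Delta: 67.0 km  (cumulative 196.6 km)
Delta→Echo: 111.8 km  (cumulative 308.4 km)
Total route length ≈ 308 km.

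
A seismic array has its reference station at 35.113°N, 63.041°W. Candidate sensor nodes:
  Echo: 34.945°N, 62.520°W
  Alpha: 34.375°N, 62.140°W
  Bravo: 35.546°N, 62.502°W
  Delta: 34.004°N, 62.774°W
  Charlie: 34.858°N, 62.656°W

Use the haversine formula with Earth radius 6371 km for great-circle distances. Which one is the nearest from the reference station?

Charlie

Distance to each, sorted:
Charlie: 45.1 km
Echo: 51.0 km
Bravo: 68.6 km
Alpha: 116.2 km
Delta: 125.7 km
The nearest is Charlie at 45.1 km.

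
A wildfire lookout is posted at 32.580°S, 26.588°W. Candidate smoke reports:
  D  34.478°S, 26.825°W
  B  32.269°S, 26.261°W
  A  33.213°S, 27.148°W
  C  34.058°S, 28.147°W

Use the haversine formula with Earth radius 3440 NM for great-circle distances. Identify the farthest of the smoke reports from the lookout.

Distances from the lookout (32.580°S, 26.588°W):
C: 118.3 NM
D: 114.6 NM
A: 47.3 NM
B: 25.0 NM
The farthest is C at 118.3 NM.

C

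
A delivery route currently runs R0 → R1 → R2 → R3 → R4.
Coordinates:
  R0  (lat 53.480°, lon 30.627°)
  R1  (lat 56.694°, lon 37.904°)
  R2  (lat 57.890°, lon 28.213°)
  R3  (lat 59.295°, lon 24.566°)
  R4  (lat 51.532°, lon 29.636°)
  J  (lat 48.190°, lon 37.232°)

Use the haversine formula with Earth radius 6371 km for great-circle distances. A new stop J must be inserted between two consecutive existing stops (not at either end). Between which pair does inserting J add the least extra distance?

between R0 and R1

Added distance for inserting J between each consecutive pair:
R0–R1: 1110.7 km
R1–R2: 1583.3 km
R2–R3: 2454.6 km
R3–R4: 1222.8 km
Smallest added distance is 1110.7 km, inserting between R0 and R1.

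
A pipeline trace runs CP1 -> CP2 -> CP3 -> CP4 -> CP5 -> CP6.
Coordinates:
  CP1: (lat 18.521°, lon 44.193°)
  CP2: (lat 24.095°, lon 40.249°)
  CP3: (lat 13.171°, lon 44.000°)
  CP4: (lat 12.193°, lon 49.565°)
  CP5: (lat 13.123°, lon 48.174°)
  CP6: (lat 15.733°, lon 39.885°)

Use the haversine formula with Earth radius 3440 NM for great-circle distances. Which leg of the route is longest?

CP2–CP3

Leg distances:
CP1→CP2: 400.8 NM
CP2→CP3: 689.6 NM
CP3→CP4: 331.2 NM
CP4→CP5: 98.8 NM
CP5→CP6: 506.7 NM
The longest leg is CP2–CP3 at 689.6 NM.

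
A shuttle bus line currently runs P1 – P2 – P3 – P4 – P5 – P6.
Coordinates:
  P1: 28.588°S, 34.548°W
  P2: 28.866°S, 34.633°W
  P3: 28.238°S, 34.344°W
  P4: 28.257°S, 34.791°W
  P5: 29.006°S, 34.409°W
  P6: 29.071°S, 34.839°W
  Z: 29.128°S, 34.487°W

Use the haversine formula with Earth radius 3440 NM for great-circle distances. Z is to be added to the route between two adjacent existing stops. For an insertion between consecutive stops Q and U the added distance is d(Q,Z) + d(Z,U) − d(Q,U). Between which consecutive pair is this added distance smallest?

Added distance for inserting Z between each consecutive pair:
P1–P2: 32.8 NM
P2–P3: 30.8 NM
P3–P4: 85.0 NM
P4–P5: 13.8 NM
P5–P6: 4.3 NM
Smallest added distance is 4.3 NM, inserting between P5 and P6.

between P5 and P6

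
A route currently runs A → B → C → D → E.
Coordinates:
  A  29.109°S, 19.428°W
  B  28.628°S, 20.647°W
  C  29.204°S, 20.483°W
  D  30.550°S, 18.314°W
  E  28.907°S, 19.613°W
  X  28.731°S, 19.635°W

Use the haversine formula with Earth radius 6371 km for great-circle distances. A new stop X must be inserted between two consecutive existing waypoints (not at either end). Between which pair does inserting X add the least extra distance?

Added distance for inserting X between each consecutive pair:
A–B: 15.8 km
B–C: 131.2 km
C–D: 79.9 km
D–E: 37.3 km
Smallest added distance is 15.8 km, inserting between A and B.

between A and B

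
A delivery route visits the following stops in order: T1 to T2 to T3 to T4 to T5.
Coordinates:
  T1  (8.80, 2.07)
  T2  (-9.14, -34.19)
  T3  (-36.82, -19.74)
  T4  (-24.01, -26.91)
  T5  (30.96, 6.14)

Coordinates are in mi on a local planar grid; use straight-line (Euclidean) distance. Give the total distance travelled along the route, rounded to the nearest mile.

151 mi

Leg distances:
T1→T2: 40.5 mi  (cumulative 40.5 mi)
T2→T3: 31.2 mi  (cumulative 71.7 mi)
T3→T4: 14.7 mi  (cumulative 86.4 mi)
T4→T5: 64.1 mi  (cumulative 150.5 mi)
Total route length ≈ 151 mi.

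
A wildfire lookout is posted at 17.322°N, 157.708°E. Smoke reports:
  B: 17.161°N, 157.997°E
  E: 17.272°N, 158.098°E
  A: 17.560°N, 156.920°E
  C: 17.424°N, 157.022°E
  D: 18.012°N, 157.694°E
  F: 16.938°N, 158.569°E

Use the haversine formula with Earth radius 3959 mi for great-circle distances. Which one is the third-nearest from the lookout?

C

Distance to each, sorted:
B: 22.1 mi
E: 26.0 mi
C: 45.8 mi
D: 47.7 mi
A: 54.5 mi
F: 62.7 mi
The third-nearest is C at 45.8 mi.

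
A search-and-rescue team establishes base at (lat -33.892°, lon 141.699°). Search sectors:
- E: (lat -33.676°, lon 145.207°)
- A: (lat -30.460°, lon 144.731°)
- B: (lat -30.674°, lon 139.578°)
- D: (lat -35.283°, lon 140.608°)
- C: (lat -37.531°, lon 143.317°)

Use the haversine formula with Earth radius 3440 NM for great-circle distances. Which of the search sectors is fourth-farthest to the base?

Distances from the base ((lat -33.892°, lon 141.699°)):
A: 257.3 NM
C: 232.3 NM
B: 221.2 NM
E: 175.5 NM
D: 99.4 NM
The fourth-farthest is E at 175.5 NM.

E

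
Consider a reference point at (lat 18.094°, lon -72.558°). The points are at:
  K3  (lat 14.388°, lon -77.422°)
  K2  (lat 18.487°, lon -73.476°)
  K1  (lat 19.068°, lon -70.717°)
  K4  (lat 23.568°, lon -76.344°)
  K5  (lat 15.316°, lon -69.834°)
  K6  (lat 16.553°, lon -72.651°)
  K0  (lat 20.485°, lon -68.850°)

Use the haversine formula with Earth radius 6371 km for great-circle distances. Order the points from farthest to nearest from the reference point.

Computing each great-circle distance from (lat 18.094°, lon -72.558°):
K4 (lat 23.568°, lon -76.344°): 724.7 km
K3 (lat 14.388°, lon -77.422°): 662.8 km
K0 (lat 20.485°, lon -68.850°): 471.3 km
K5 (lat 15.316°, lon -69.834°): 423.7 km
K1 (lat 19.068°, lon -70.717°): 222.2 km
K6 (lat 16.553°, lon -72.651°): 171.6 km
K2 (lat 18.487°, lon -73.476°): 106.3 km

K4, K3, K0, K5, K1, K6, K2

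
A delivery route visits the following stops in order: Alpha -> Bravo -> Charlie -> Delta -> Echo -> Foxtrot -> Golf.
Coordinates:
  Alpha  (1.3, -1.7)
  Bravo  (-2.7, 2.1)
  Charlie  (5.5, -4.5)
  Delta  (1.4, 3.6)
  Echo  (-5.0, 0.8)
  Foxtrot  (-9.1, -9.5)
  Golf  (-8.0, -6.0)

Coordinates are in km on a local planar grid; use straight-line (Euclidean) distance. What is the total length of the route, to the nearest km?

Leg distances:
Alpha→Bravo: 5.5 km  (cumulative 5.5 km)
Bravo→Charlie: 10.5 km  (cumulative 16.0 km)
Charlie→Delta: 9.1 km  (cumulative 25.1 km)
Delta→Echo: 7.0 km  (cumulative 32.1 km)
Echo→Foxtrot: 11.1 km  (cumulative 43.2 km)
Foxtrot→Golf: 3.7 km  (cumulative 46.9 km)
Total route length ≈ 47 km.

47 km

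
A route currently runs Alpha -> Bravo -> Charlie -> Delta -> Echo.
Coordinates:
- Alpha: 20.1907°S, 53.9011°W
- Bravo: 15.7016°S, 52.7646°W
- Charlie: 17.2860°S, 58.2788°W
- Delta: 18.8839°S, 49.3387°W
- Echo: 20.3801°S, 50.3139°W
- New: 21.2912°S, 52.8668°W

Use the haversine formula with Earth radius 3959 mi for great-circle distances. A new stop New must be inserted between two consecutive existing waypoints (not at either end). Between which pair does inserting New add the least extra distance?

Added distance for inserting New between each consecutive pair:
Alpha–Bravo: 168.5 mi
Bravo–Charlie: 453.4 mi
Charlie–Delta: 134.0 mi
Delta–Echo: 338.1 mi
Smallest added distance is 134.0 mi, inserting between Charlie and Delta.

between Charlie and Delta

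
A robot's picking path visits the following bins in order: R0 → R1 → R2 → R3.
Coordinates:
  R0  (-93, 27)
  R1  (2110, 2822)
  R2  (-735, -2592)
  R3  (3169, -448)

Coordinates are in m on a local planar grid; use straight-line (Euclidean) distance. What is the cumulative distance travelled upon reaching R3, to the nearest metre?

14129 m

Leg distances:
R0→R1: 3558.8 m  (cumulative 3558.8 m)
R1→R2: 6116.0 m  (cumulative 9674.8 m)
R2→R3: 4454.0 m  (cumulative 14128.8 m)
Cumulative distance at R3 ≈ 14129 m.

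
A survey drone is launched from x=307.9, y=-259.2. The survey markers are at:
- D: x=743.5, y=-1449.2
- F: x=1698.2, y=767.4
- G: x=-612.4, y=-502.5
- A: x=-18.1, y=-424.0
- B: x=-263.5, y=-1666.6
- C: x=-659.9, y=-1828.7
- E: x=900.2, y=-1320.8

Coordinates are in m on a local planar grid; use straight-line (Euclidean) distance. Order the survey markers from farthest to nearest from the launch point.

C, F, B, D, E, G, A

Distance from the launch point at x=307.9, y=-259.2 to each:
C x=-659.9, y=-1828.7: 1843.9 m
F x=1698.2, y=767.4: 1728.2 m
B x=-263.5, y=-1666.6: 1519.0 m
D x=743.5, y=-1449.2: 1267.2 m
E x=900.2, y=-1320.8: 1215.7 m
G x=-612.4, y=-502.5: 951.9 m
A x=-18.1, y=-424.0: 365.3 m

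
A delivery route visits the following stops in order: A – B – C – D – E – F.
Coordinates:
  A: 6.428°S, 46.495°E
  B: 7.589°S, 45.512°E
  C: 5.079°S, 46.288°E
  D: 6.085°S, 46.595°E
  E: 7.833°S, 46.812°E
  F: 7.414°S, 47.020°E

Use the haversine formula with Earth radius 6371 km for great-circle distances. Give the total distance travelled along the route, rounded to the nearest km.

Leg distances:
A→B: 168.6 km  (cumulative 168.6 km)
B→C: 292.0 km  (cumulative 460.6 km)
C→D: 116.9 km  (cumulative 577.5 km)
D→E: 195.8 km  (cumulative 773.4 km)
E→F: 51.9 km  (cumulative 825.3 km)
Total route length ≈ 825 km.

825 km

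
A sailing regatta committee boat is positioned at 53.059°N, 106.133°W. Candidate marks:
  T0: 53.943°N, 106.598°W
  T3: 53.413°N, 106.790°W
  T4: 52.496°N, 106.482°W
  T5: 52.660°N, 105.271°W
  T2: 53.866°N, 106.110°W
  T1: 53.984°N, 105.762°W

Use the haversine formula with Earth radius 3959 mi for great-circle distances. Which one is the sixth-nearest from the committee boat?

Distance to each, sorted:
T3: 36.6 mi
T4: 41.5 mi
T5: 45.3 mi
T2: 55.8 mi
T0: 64.0 mi
T1: 65.7 mi
The sixth-nearest is T1 at 65.7 mi.

T1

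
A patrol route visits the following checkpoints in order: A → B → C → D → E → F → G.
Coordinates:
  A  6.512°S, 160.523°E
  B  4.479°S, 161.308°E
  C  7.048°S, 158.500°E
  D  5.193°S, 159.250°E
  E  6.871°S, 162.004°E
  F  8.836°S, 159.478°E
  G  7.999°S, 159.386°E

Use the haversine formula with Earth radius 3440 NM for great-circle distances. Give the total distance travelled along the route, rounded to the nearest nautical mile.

913 NM

Leg distances:
A→B: 130.8 NM  (cumulative 130.8 NM)
B→C: 227.9 NM  (cumulative 358.6 NM)
C→D: 120.0 NM  (cumulative 478.7 NM)
D→E: 192.8 NM  (cumulative 671.5 NM)
E→F: 191.0 NM  (cumulative 862.5 NM)
F→G: 50.5 NM  (cumulative 913.1 NM)
Total route length ≈ 913 NM.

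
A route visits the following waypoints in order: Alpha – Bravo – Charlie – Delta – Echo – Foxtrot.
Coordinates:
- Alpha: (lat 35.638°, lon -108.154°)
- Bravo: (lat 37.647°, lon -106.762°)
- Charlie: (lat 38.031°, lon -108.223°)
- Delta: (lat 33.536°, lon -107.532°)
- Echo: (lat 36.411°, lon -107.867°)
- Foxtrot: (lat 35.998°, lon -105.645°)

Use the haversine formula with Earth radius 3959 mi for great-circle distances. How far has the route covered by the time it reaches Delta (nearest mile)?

Leg distances:
Alpha→Bravo: 158.8 mi  (cumulative 158.8 mi)
Bravo→Charlie: 84.0 mi  (cumulative 242.8 mi)
Charlie→Delta: 313.0 mi  (cumulative 555.8 mi)
Cumulative distance at Delta ≈ 556 mi.

556 mi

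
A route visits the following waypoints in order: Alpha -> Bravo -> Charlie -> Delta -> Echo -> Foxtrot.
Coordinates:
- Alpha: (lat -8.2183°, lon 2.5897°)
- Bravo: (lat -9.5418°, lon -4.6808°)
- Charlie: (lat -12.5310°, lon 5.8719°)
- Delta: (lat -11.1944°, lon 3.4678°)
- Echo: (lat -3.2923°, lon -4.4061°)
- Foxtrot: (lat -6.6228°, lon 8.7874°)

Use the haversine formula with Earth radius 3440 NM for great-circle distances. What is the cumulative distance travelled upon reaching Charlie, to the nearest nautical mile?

Leg distances:
Alpha→Bravo: 438.5 NM  (cumulative 438.5 NM)
Bravo→Charlie: 647.1 NM  (cumulative 1085.7 NM)
Cumulative distance at Charlie ≈ 1086 NM.

1086 NM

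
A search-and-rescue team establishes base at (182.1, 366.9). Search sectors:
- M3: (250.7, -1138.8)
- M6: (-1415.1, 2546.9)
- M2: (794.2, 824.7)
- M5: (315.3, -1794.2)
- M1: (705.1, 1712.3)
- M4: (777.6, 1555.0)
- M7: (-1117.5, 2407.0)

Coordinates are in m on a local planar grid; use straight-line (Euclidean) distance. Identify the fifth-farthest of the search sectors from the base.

M1

Distance to each, sorted:
M6: 2702.5 m
M7: 2418.9 m
M5: 2165.2 m
M3: 1507.3 m
M1: 1443.5 m
M4: 1329.0 m
M2: 764.4 m
The fifth-farthest is M1 at 1443.5 m.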